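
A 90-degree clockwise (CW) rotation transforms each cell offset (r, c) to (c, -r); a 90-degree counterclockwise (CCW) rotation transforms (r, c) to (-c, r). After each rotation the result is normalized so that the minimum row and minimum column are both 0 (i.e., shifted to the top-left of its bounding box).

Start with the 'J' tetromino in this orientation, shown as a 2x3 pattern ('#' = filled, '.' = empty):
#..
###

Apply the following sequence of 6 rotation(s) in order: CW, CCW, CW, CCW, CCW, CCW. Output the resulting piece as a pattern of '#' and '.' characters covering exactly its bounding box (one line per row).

Start:
#..
###
After rotation 1 (CW):
##
#.
#.
After rotation 2 (CCW):
#..
###
After rotation 3 (CW):
##
#.
#.
After rotation 4 (CCW):
#..
###
After rotation 5 (CCW):
.#
.#
##
After rotation 6 (CCW):
###
..#

Answer: ###
..#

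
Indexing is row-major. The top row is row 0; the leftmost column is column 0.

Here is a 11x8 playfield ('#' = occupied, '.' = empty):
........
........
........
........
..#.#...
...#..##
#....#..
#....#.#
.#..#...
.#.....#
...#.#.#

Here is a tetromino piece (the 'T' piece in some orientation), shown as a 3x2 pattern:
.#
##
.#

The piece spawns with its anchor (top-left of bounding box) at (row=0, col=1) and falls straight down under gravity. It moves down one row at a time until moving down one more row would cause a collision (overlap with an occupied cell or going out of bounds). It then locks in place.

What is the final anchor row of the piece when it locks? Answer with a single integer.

Answer: 1

Derivation:
Spawn at (row=0, col=1). Try each row:
  row 0: fits
  row 1: fits
  row 2: blocked -> lock at row 1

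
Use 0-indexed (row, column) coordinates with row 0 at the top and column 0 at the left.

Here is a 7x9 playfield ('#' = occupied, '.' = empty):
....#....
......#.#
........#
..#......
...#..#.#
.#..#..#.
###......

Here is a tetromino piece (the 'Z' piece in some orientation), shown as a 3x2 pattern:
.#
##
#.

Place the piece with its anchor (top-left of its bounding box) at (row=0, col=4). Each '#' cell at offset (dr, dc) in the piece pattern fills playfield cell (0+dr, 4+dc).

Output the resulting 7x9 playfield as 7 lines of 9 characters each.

Fill (0+0,4+1) = (0,5)
Fill (0+1,4+0) = (1,4)
Fill (0+1,4+1) = (1,5)
Fill (0+2,4+0) = (2,4)

Answer: ....##...
....###.#
....#...#
..#......
...#..#.#
.#..#..#.
###......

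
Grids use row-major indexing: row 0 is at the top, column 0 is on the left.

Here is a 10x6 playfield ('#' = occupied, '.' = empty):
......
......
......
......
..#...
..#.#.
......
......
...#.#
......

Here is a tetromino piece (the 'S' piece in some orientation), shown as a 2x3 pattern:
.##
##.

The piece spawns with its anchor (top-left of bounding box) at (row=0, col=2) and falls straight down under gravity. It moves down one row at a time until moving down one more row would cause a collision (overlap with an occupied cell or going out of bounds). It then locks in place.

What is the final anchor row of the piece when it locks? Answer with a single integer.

Spawn at (row=0, col=2). Try each row:
  row 0: fits
  row 1: fits
  row 2: fits
  row 3: blocked -> lock at row 2

Answer: 2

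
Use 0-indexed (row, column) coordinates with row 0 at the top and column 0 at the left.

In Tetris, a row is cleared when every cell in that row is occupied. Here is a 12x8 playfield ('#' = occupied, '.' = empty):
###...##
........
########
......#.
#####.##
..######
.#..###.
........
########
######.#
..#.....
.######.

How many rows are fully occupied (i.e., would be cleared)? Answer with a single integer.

Check each row:
  row 0: 3 empty cells -> not full
  row 1: 8 empty cells -> not full
  row 2: 0 empty cells -> FULL (clear)
  row 3: 7 empty cells -> not full
  row 4: 1 empty cell -> not full
  row 5: 2 empty cells -> not full
  row 6: 4 empty cells -> not full
  row 7: 8 empty cells -> not full
  row 8: 0 empty cells -> FULL (clear)
  row 9: 1 empty cell -> not full
  row 10: 7 empty cells -> not full
  row 11: 2 empty cells -> not full
Total rows cleared: 2

Answer: 2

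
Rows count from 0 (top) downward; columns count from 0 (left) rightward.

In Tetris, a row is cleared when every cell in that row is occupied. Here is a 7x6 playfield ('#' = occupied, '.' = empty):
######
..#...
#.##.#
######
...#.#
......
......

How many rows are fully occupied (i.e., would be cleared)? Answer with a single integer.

Answer: 2

Derivation:
Check each row:
  row 0: 0 empty cells -> FULL (clear)
  row 1: 5 empty cells -> not full
  row 2: 2 empty cells -> not full
  row 3: 0 empty cells -> FULL (clear)
  row 4: 4 empty cells -> not full
  row 5: 6 empty cells -> not full
  row 6: 6 empty cells -> not full
Total rows cleared: 2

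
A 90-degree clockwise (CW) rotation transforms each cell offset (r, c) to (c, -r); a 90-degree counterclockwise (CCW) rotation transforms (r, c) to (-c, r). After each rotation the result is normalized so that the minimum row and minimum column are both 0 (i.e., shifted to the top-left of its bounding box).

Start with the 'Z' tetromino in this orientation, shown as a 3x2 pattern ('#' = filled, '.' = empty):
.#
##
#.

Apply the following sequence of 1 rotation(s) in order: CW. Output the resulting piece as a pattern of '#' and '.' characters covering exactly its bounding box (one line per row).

Answer: ##.
.##

Derivation:
Start:
.#
##
#.
After rotation 1 (CW):
##.
.##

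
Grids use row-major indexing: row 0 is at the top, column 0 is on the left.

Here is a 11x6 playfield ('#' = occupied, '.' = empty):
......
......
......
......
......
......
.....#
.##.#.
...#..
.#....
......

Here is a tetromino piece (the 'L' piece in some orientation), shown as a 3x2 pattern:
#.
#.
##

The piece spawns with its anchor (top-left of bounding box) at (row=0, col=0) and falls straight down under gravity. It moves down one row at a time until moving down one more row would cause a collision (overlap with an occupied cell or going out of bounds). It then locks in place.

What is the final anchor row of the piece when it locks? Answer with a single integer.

Answer: 4

Derivation:
Spawn at (row=0, col=0). Try each row:
  row 0: fits
  row 1: fits
  row 2: fits
  row 3: fits
  row 4: fits
  row 5: blocked -> lock at row 4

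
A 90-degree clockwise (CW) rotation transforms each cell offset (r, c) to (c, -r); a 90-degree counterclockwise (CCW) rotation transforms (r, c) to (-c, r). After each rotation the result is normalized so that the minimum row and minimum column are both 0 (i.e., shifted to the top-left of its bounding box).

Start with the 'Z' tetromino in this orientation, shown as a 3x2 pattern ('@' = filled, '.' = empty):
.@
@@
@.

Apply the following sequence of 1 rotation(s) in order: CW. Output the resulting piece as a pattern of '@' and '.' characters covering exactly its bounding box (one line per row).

Answer: @@.
.@@

Derivation:
Start:
.@
@@
@.
After rotation 1 (CW):
@@.
.@@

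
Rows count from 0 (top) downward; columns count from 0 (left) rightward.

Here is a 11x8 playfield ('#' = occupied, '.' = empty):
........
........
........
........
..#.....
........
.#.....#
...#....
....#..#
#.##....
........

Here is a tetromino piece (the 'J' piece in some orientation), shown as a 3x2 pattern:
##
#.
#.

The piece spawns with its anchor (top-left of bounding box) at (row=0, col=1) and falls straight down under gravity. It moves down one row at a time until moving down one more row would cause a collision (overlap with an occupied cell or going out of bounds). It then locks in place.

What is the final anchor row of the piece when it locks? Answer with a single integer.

Answer: 3

Derivation:
Spawn at (row=0, col=1). Try each row:
  row 0: fits
  row 1: fits
  row 2: fits
  row 3: fits
  row 4: blocked -> lock at row 3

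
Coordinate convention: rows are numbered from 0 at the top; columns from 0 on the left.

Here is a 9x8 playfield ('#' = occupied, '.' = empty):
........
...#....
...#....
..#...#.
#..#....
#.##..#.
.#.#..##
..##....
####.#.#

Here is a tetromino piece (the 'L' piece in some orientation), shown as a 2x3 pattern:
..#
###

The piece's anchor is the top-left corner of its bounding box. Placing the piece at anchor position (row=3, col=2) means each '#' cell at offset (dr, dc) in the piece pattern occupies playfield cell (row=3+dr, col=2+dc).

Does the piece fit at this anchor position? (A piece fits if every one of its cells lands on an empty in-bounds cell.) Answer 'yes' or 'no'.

Check each piece cell at anchor (3, 2):
  offset (0,2) -> (3,4): empty -> OK
  offset (1,0) -> (4,2): empty -> OK
  offset (1,1) -> (4,3): occupied ('#') -> FAIL
  offset (1,2) -> (4,4): empty -> OK
All cells valid: no

Answer: no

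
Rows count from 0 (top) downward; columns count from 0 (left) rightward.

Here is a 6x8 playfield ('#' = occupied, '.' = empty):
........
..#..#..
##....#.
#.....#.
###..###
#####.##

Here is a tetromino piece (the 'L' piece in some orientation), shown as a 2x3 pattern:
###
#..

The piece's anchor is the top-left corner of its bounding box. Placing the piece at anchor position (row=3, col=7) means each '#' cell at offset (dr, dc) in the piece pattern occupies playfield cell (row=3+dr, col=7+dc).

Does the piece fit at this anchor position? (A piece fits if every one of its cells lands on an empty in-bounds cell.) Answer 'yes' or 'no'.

Answer: no

Derivation:
Check each piece cell at anchor (3, 7):
  offset (0,0) -> (3,7): empty -> OK
  offset (0,1) -> (3,8): out of bounds -> FAIL
  offset (0,2) -> (3,9): out of bounds -> FAIL
  offset (1,0) -> (4,7): occupied ('#') -> FAIL
All cells valid: no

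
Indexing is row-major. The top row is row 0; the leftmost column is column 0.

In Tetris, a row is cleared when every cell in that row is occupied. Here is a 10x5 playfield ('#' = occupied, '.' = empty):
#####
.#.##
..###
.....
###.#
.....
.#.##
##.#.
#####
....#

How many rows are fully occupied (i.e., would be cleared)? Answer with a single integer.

Check each row:
  row 0: 0 empty cells -> FULL (clear)
  row 1: 2 empty cells -> not full
  row 2: 2 empty cells -> not full
  row 3: 5 empty cells -> not full
  row 4: 1 empty cell -> not full
  row 5: 5 empty cells -> not full
  row 6: 2 empty cells -> not full
  row 7: 2 empty cells -> not full
  row 8: 0 empty cells -> FULL (clear)
  row 9: 4 empty cells -> not full
Total rows cleared: 2

Answer: 2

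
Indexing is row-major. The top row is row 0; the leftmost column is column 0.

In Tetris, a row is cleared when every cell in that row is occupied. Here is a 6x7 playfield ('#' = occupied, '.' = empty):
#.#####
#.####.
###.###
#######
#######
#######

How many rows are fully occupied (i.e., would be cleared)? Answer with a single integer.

Answer: 3

Derivation:
Check each row:
  row 0: 1 empty cell -> not full
  row 1: 2 empty cells -> not full
  row 2: 1 empty cell -> not full
  row 3: 0 empty cells -> FULL (clear)
  row 4: 0 empty cells -> FULL (clear)
  row 5: 0 empty cells -> FULL (clear)
Total rows cleared: 3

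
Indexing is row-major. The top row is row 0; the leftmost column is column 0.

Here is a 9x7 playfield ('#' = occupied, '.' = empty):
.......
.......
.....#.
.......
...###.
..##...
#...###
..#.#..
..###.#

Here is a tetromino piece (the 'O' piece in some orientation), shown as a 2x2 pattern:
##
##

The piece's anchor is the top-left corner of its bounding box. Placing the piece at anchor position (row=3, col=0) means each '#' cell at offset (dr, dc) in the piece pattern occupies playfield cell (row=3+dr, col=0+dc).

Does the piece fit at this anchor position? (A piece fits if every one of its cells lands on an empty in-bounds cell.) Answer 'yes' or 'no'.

Check each piece cell at anchor (3, 0):
  offset (0,0) -> (3,0): empty -> OK
  offset (0,1) -> (3,1): empty -> OK
  offset (1,0) -> (4,0): empty -> OK
  offset (1,1) -> (4,1): empty -> OK
All cells valid: yes

Answer: yes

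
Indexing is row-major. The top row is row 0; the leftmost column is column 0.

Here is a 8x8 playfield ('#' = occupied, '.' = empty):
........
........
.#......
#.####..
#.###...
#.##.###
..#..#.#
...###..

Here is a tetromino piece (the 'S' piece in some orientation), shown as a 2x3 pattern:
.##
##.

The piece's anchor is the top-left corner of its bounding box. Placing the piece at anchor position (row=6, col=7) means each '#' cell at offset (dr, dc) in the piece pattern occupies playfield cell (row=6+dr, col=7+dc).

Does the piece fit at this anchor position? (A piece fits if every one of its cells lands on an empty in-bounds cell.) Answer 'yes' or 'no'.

Answer: no

Derivation:
Check each piece cell at anchor (6, 7):
  offset (0,1) -> (6,8): out of bounds -> FAIL
  offset (0,2) -> (6,9): out of bounds -> FAIL
  offset (1,0) -> (7,7): empty -> OK
  offset (1,1) -> (7,8): out of bounds -> FAIL
All cells valid: no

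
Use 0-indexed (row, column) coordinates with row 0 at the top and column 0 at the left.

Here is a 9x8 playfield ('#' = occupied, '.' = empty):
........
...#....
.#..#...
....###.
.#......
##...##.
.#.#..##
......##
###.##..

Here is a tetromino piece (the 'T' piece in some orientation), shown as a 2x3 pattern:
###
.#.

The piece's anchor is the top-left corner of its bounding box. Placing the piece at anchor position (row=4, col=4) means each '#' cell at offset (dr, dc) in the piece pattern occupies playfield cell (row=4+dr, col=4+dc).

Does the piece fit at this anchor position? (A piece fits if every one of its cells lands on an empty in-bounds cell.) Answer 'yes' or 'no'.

Answer: no

Derivation:
Check each piece cell at anchor (4, 4):
  offset (0,0) -> (4,4): empty -> OK
  offset (0,1) -> (4,5): empty -> OK
  offset (0,2) -> (4,6): empty -> OK
  offset (1,1) -> (5,5): occupied ('#') -> FAIL
All cells valid: no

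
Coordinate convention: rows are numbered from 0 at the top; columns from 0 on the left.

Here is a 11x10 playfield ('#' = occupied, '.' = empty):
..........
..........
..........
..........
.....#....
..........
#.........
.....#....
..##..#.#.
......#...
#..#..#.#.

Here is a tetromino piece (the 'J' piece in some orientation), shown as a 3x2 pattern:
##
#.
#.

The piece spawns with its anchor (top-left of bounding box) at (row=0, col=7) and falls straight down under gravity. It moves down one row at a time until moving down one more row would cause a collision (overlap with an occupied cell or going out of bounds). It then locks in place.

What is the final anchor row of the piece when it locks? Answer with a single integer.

Answer: 7

Derivation:
Spawn at (row=0, col=7). Try each row:
  row 0: fits
  row 1: fits
  row 2: fits
  row 3: fits
  row 4: fits
  row 5: fits
  row 6: fits
  row 7: fits
  row 8: blocked -> lock at row 7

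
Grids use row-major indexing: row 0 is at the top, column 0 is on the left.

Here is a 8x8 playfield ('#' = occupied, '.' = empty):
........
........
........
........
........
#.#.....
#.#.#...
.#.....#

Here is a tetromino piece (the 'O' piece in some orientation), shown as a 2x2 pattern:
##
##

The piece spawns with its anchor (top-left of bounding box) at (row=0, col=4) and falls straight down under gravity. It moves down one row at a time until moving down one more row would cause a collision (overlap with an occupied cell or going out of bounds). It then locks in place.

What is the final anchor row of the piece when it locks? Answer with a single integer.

Answer: 4

Derivation:
Spawn at (row=0, col=4). Try each row:
  row 0: fits
  row 1: fits
  row 2: fits
  row 3: fits
  row 4: fits
  row 5: blocked -> lock at row 4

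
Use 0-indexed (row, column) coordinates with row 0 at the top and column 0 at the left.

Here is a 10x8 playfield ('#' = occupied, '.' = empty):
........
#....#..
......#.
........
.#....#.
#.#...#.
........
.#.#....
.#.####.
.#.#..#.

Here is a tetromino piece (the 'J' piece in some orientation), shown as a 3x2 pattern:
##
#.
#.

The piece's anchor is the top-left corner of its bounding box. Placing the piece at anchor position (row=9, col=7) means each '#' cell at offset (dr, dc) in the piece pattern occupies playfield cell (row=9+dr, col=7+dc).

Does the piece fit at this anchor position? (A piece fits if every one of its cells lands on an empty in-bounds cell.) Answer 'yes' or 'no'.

Check each piece cell at anchor (9, 7):
  offset (0,0) -> (9,7): empty -> OK
  offset (0,1) -> (9,8): out of bounds -> FAIL
  offset (1,0) -> (10,7): out of bounds -> FAIL
  offset (2,0) -> (11,7): out of bounds -> FAIL
All cells valid: no

Answer: no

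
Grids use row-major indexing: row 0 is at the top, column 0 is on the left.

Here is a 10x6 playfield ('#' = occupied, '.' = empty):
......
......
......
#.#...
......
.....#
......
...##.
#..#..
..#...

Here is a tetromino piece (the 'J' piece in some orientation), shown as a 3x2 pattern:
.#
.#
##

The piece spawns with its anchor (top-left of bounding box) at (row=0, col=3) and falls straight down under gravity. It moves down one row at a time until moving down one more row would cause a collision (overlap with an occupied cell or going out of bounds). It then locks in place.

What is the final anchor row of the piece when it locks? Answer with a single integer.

Spawn at (row=0, col=3). Try each row:
  row 0: fits
  row 1: fits
  row 2: fits
  row 3: fits
  row 4: fits
  row 5: blocked -> lock at row 4

Answer: 4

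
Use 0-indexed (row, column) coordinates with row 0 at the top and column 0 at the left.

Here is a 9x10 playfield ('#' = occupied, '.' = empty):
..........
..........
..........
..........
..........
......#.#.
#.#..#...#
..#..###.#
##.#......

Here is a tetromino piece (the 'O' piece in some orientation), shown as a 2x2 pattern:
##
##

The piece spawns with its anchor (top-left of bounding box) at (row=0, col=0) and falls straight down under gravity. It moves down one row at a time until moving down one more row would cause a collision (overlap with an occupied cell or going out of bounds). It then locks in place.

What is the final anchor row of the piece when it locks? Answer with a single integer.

Answer: 4

Derivation:
Spawn at (row=0, col=0). Try each row:
  row 0: fits
  row 1: fits
  row 2: fits
  row 3: fits
  row 4: fits
  row 5: blocked -> lock at row 4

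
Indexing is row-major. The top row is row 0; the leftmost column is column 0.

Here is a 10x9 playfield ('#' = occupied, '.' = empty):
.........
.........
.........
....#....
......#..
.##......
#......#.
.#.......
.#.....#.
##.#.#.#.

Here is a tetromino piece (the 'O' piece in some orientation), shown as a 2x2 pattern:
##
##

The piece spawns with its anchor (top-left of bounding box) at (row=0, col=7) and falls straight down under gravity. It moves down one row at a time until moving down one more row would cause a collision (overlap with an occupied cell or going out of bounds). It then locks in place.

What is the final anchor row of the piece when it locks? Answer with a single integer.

Spawn at (row=0, col=7). Try each row:
  row 0: fits
  row 1: fits
  row 2: fits
  row 3: fits
  row 4: fits
  row 5: blocked -> lock at row 4

Answer: 4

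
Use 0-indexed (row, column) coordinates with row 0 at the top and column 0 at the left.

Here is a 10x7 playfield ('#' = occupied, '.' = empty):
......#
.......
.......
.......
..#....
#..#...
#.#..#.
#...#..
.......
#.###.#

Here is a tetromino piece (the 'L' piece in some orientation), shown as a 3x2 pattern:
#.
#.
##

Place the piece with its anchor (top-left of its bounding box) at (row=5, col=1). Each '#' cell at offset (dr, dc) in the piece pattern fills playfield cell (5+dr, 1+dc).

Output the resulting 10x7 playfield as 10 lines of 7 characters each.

Answer: ......#
.......
.......
.......
..#....
##.#...
###..#.
###.#..
.......
#.###.#

Derivation:
Fill (5+0,1+0) = (5,1)
Fill (5+1,1+0) = (6,1)
Fill (5+2,1+0) = (7,1)
Fill (5+2,1+1) = (7,2)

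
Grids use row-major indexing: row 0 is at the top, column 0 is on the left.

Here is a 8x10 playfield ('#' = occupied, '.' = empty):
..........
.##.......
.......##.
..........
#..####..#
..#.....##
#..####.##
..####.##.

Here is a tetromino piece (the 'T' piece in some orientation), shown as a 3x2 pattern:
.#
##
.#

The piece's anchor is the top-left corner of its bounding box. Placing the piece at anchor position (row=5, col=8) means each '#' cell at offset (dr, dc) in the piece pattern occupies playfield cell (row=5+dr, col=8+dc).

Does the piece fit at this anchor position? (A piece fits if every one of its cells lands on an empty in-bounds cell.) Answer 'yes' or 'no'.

Answer: no

Derivation:
Check each piece cell at anchor (5, 8):
  offset (0,1) -> (5,9): occupied ('#') -> FAIL
  offset (1,0) -> (6,8): occupied ('#') -> FAIL
  offset (1,1) -> (6,9): occupied ('#') -> FAIL
  offset (2,1) -> (7,9): empty -> OK
All cells valid: no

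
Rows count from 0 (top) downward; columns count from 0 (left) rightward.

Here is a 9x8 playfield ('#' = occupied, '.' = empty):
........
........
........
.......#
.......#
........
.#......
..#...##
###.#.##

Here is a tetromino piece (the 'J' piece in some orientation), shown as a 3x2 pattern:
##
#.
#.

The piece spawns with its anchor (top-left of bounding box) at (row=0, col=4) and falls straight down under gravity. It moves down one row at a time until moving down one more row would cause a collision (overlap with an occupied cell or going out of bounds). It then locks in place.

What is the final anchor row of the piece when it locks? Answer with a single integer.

Answer: 5

Derivation:
Spawn at (row=0, col=4). Try each row:
  row 0: fits
  row 1: fits
  row 2: fits
  row 3: fits
  row 4: fits
  row 5: fits
  row 6: blocked -> lock at row 5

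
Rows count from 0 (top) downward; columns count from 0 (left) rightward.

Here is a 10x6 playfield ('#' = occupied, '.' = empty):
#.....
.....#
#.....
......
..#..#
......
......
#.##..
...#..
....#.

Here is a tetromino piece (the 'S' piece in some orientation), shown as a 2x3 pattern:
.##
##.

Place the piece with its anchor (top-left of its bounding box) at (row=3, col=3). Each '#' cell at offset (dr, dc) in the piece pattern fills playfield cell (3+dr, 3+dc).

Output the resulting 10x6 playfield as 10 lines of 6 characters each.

Fill (3+0,3+1) = (3,4)
Fill (3+0,3+2) = (3,5)
Fill (3+1,3+0) = (4,3)
Fill (3+1,3+1) = (4,4)

Answer: #.....
.....#
#.....
....##
..####
......
......
#.##..
...#..
....#.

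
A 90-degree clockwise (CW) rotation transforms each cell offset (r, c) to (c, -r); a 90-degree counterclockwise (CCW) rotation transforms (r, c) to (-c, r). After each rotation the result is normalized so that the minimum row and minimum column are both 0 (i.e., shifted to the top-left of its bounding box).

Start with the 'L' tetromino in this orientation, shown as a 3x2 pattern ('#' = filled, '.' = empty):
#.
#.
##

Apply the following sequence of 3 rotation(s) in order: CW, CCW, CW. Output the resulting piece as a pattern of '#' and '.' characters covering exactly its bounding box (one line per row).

Answer: ###
#..

Derivation:
Start:
#.
#.
##
After rotation 1 (CW):
###
#..
After rotation 2 (CCW):
#.
#.
##
After rotation 3 (CW):
###
#..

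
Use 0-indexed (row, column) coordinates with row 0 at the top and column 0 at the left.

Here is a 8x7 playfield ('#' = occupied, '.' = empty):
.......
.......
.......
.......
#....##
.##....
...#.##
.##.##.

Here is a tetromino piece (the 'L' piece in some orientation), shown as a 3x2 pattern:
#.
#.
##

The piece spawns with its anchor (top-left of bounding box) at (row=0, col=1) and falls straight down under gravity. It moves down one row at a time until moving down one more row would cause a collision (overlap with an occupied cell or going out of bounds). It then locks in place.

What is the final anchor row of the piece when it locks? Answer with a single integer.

Spawn at (row=0, col=1). Try each row:
  row 0: fits
  row 1: fits
  row 2: fits
  row 3: blocked -> lock at row 2

Answer: 2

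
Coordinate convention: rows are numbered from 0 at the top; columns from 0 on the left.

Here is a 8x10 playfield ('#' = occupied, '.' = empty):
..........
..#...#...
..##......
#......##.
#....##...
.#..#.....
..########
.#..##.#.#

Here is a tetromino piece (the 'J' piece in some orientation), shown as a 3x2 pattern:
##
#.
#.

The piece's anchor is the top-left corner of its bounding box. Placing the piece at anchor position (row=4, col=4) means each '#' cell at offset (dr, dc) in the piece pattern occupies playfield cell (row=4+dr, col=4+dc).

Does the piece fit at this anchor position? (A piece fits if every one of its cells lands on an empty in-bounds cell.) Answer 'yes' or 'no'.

Answer: no

Derivation:
Check each piece cell at anchor (4, 4):
  offset (0,0) -> (4,4): empty -> OK
  offset (0,1) -> (4,5): occupied ('#') -> FAIL
  offset (1,0) -> (5,4): occupied ('#') -> FAIL
  offset (2,0) -> (6,4): occupied ('#') -> FAIL
All cells valid: no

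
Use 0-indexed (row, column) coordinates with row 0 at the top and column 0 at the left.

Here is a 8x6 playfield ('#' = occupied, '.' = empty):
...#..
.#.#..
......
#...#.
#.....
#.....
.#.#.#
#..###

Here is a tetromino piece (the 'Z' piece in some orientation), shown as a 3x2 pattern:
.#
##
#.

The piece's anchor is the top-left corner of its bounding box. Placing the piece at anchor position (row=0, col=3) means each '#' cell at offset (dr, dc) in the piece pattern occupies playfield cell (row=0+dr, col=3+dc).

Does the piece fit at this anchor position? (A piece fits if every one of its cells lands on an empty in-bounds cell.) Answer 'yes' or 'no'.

Answer: no

Derivation:
Check each piece cell at anchor (0, 3):
  offset (0,1) -> (0,4): empty -> OK
  offset (1,0) -> (1,3): occupied ('#') -> FAIL
  offset (1,1) -> (1,4): empty -> OK
  offset (2,0) -> (2,3): empty -> OK
All cells valid: no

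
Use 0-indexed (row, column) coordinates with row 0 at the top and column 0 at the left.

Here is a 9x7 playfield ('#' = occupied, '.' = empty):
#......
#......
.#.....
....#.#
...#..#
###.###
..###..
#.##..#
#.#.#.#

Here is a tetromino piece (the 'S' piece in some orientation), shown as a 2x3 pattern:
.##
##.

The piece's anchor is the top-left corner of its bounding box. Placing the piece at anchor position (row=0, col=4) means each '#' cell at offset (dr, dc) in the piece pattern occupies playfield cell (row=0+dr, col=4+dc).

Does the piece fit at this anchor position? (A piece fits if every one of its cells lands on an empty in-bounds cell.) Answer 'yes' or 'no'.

Check each piece cell at anchor (0, 4):
  offset (0,1) -> (0,5): empty -> OK
  offset (0,2) -> (0,6): empty -> OK
  offset (1,0) -> (1,4): empty -> OK
  offset (1,1) -> (1,5): empty -> OK
All cells valid: yes

Answer: yes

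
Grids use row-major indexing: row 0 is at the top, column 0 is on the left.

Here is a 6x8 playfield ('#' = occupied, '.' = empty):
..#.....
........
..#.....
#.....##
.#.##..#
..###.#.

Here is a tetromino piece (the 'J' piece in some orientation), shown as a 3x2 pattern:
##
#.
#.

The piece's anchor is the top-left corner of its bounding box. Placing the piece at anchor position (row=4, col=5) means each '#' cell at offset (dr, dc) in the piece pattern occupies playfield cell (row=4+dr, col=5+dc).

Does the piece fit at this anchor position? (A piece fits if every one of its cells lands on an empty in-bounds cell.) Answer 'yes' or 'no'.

Answer: no

Derivation:
Check each piece cell at anchor (4, 5):
  offset (0,0) -> (4,5): empty -> OK
  offset (0,1) -> (4,6): empty -> OK
  offset (1,0) -> (5,5): empty -> OK
  offset (2,0) -> (6,5): out of bounds -> FAIL
All cells valid: no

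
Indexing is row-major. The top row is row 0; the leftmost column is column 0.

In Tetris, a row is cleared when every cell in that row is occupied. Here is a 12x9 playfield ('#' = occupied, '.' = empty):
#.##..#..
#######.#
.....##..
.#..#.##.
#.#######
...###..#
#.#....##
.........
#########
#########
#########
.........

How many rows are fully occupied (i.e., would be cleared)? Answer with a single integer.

Answer: 3

Derivation:
Check each row:
  row 0: 5 empty cells -> not full
  row 1: 1 empty cell -> not full
  row 2: 7 empty cells -> not full
  row 3: 5 empty cells -> not full
  row 4: 1 empty cell -> not full
  row 5: 5 empty cells -> not full
  row 6: 5 empty cells -> not full
  row 7: 9 empty cells -> not full
  row 8: 0 empty cells -> FULL (clear)
  row 9: 0 empty cells -> FULL (clear)
  row 10: 0 empty cells -> FULL (clear)
  row 11: 9 empty cells -> not full
Total rows cleared: 3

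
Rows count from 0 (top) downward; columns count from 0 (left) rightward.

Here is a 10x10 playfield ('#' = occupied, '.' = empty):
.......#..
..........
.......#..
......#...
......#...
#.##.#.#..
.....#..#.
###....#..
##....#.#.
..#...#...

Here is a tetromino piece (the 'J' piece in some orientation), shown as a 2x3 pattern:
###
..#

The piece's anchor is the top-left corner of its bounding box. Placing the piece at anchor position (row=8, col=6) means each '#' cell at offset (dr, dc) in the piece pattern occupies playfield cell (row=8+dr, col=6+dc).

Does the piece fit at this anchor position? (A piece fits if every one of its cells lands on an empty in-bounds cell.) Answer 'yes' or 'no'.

Check each piece cell at anchor (8, 6):
  offset (0,0) -> (8,6): occupied ('#') -> FAIL
  offset (0,1) -> (8,7): empty -> OK
  offset (0,2) -> (8,8): occupied ('#') -> FAIL
  offset (1,2) -> (9,8): empty -> OK
All cells valid: no

Answer: no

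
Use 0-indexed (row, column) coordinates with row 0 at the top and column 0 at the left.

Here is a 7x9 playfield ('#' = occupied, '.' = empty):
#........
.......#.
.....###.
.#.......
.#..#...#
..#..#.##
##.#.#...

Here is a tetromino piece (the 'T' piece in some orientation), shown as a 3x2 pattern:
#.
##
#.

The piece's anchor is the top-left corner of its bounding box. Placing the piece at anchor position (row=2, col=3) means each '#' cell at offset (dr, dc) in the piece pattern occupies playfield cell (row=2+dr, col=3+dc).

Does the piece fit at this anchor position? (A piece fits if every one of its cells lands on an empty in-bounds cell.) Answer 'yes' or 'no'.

Answer: yes

Derivation:
Check each piece cell at anchor (2, 3):
  offset (0,0) -> (2,3): empty -> OK
  offset (1,0) -> (3,3): empty -> OK
  offset (1,1) -> (3,4): empty -> OK
  offset (2,0) -> (4,3): empty -> OK
All cells valid: yes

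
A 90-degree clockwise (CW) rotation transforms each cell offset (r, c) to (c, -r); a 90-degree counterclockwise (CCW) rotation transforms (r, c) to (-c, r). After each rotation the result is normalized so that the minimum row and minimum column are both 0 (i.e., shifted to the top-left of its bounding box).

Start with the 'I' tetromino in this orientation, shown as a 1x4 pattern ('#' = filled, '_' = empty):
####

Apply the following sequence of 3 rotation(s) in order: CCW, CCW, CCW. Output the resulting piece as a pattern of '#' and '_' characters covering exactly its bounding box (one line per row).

Answer: #
#
#
#

Derivation:
Start:
####
After rotation 1 (CCW):
#
#
#
#
After rotation 2 (CCW):
####
After rotation 3 (CCW):
#
#
#
#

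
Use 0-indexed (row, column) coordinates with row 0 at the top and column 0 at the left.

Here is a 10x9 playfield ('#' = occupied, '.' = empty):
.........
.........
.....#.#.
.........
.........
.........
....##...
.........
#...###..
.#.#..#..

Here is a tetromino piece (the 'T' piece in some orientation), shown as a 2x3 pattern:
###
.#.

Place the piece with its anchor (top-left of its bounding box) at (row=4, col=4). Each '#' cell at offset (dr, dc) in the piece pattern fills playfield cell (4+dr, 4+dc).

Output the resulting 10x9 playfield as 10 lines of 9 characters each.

Fill (4+0,4+0) = (4,4)
Fill (4+0,4+1) = (4,5)
Fill (4+0,4+2) = (4,6)
Fill (4+1,4+1) = (5,5)

Answer: .........
.........
.....#.#.
.........
....###..
.....#...
....##...
.........
#...###..
.#.#..#..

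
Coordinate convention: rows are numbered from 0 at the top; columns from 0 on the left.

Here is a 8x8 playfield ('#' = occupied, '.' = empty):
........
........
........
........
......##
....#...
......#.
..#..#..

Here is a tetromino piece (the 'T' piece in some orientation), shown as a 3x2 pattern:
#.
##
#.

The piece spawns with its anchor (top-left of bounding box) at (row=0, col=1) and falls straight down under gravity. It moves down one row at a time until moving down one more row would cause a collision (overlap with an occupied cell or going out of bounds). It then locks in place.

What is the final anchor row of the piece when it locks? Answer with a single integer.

Answer: 5

Derivation:
Spawn at (row=0, col=1). Try each row:
  row 0: fits
  row 1: fits
  row 2: fits
  row 3: fits
  row 4: fits
  row 5: fits
  row 6: blocked -> lock at row 5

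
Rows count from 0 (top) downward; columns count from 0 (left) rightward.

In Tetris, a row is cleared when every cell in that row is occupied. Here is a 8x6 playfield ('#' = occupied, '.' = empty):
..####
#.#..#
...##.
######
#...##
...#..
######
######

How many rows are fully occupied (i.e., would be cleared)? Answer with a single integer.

Answer: 3

Derivation:
Check each row:
  row 0: 2 empty cells -> not full
  row 1: 3 empty cells -> not full
  row 2: 4 empty cells -> not full
  row 3: 0 empty cells -> FULL (clear)
  row 4: 3 empty cells -> not full
  row 5: 5 empty cells -> not full
  row 6: 0 empty cells -> FULL (clear)
  row 7: 0 empty cells -> FULL (clear)
Total rows cleared: 3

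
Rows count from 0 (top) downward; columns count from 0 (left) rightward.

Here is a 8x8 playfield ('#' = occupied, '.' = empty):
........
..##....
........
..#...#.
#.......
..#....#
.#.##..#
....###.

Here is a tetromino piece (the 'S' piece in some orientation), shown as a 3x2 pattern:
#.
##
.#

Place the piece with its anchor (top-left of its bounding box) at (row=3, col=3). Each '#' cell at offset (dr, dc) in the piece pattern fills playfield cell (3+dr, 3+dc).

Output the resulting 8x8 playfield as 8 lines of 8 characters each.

Fill (3+0,3+0) = (3,3)
Fill (3+1,3+0) = (4,3)
Fill (3+1,3+1) = (4,4)
Fill (3+2,3+1) = (5,4)

Answer: ........
..##....
........
..##..#.
#..##...
..#.#..#
.#.##..#
....###.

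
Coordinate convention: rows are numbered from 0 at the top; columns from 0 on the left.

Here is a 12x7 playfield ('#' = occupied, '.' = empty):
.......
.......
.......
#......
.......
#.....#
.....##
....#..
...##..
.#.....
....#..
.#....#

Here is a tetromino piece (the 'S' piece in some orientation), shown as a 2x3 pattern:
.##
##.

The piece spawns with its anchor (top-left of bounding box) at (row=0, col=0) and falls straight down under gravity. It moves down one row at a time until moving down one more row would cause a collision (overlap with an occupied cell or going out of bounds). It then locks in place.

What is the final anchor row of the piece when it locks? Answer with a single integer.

Answer: 1

Derivation:
Spawn at (row=0, col=0). Try each row:
  row 0: fits
  row 1: fits
  row 2: blocked -> lock at row 1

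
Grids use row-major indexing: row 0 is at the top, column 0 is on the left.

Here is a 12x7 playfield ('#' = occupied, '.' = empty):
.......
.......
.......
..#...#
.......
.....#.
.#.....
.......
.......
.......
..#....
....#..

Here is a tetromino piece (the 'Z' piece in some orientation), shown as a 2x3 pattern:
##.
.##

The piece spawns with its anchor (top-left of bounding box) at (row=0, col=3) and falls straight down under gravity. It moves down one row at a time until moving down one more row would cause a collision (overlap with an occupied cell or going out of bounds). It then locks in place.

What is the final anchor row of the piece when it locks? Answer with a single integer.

Spawn at (row=0, col=3). Try each row:
  row 0: fits
  row 1: fits
  row 2: fits
  row 3: fits
  row 4: blocked -> lock at row 3

Answer: 3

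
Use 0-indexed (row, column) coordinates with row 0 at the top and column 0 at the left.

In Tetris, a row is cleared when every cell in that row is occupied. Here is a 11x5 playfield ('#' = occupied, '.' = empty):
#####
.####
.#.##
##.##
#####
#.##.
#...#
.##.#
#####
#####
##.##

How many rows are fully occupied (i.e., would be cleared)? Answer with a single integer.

Check each row:
  row 0: 0 empty cells -> FULL (clear)
  row 1: 1 empty cell -> not full
  row 2: 2 empty cells -> not full
  row 3: 1 empty cell -> not full
  row 4: 0 empty cells -> FULL (clear)
  row 5: 2 empty cells -> not full
  row 6: 3 empty cells -> not full
  row 7: 2 empty cells -> not full
  row 8: 0 empty cells -> FULL (clear)
  row 9: 0 empty cells -> FULL (clear)
  row 10: 1 empty cell -> not full
Total rows cleared: 4

Answer: 4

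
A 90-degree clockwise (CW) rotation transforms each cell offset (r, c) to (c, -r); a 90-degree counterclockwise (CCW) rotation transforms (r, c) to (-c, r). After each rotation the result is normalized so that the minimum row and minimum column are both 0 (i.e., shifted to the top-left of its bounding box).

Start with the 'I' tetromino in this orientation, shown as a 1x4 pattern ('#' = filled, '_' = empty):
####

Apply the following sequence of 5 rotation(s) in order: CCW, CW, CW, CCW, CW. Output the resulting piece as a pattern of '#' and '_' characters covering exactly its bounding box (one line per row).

Answer: #
#
#
#

Derivation:
Start:
####
After rotation 1 (CCW):
#
#
#
#
After rotation 2 (CW):
####
After rotation 3 (CW):
#
#
#
#
After rotation 4 (CCW):
####
After rotation 5 (CW):
#
#
#
#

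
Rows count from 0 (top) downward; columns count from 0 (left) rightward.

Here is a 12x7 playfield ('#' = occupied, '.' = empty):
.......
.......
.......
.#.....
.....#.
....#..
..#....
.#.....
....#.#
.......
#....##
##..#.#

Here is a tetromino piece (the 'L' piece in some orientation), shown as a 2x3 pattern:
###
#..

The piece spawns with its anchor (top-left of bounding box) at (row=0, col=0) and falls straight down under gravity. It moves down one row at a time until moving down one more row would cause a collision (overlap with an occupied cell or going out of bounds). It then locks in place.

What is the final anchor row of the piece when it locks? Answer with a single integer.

Answer: 2

Derivation:
Spawn at (row=0, col=0). Try each row:
  row 0: fits
  row 1: fits
  row 2: fits
  row 3: blocked -> lock at row 2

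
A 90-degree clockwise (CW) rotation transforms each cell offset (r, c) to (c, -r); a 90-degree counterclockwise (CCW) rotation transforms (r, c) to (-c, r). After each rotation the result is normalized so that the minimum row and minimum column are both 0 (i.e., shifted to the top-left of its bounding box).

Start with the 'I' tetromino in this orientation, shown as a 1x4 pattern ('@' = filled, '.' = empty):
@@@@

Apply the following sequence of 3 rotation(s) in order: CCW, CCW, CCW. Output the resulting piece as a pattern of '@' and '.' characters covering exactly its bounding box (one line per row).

Start:
@@@@
After rotation 1 (CCW):
@
@
@
@
After rotation 2 (CCW):
@@@@
After rotation 3 (CCW):
@
@
@
@

Answer: @
@
@
@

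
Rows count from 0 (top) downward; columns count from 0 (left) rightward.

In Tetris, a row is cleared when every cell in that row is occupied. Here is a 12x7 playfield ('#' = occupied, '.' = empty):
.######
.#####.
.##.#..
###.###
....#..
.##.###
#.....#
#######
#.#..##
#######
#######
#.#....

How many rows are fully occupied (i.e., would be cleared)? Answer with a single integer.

Check each row:
  row 0: 1 empty cell -> not full
  row 1: 2 empty cells -> not full
  row 2: 4 empty cells -> not full
  row 3: 1 empty cell -> not full
  row 4: 6 empty cells -> not full
  row 5: 2 empty cells -> not full
  row 6: 5 empty cells -> not full
  row 7: 0 empty cells -> FULL (clear)
  row 8: 3 empty cells -> not full
  row 9: 0 empty cells -> FULL (clear)
  row 10: 0 empty cells -> FULL (clear)
  row 11: 5 empty cells -> not full
Total rows cleared: 3

Answer: 3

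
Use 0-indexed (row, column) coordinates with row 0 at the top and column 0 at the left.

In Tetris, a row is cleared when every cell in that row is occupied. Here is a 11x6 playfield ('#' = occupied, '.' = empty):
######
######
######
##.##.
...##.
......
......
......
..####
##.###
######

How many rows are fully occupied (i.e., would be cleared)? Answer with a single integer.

Check each row:
  row 0: 0 empty cells -> FULL (clear)
  row 1: 0 empty cells -> FULL (clear)
  row 2: 0 empty cells -> FULL (clear)
  row 3: 2 empty cells -> not full
  row 4: 4 empty cells -> not full
  row 5: 6 empty cells -> not full
  row 6: 6 empty cells -> not full
  row 7: 6 empty cells -> not full
  row 8: 2 empty cells -> not full
  row 9: 1 empty cell -> not full
  row 10: 0 empty cells -> FULL (clear)
Total rows cleared: 4

Answer: 4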